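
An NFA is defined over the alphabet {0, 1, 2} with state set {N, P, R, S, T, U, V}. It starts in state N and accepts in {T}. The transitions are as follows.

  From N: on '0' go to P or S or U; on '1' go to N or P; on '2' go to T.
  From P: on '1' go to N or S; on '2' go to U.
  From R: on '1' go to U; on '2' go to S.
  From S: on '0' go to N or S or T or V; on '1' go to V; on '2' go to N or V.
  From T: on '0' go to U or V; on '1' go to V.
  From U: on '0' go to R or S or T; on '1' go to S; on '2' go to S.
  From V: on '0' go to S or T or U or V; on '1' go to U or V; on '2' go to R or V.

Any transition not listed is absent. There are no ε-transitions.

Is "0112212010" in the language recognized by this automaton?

Yes

Start in {N}.
Read '0': {N} → {P, S, U}.
Read '1': {P, S, U} → {N, S, V}.
Read '1': {N, S, V} → {N, P, U, V}.
Read '2': {N, P, U, V} → {R, S, T, U, V}.
Read '2': {R, S, T, U, V} → {N, R, S, V}.
Read '1': {N, R, S, V} → {N, P, U, V}.
Read '2': {N, P, U, V} → {R, S, T, U, V}.
Read '0': {R, S, T, U, V} → {N, R, S, T, U, V}.
Read '1': {N, R, S, T, U, V} → {N, P, S, U, V}.
Read '0': {N, P, S, U, V} → {N, P, R, S, T, U, V}.
The final set {N, P, R, S, T, U, V} contains the accepting state T.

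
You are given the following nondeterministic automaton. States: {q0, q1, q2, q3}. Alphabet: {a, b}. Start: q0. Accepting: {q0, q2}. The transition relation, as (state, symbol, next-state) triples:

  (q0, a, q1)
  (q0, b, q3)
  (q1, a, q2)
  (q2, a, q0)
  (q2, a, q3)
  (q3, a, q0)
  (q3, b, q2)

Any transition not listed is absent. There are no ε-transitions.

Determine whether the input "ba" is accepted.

Yes

Start in {q0}.
Read 'b': q0→{q3}; now {q3}.
Read 'a': q3→{q0}; now {q0}.
The final set {q0} contains the accepting state q0.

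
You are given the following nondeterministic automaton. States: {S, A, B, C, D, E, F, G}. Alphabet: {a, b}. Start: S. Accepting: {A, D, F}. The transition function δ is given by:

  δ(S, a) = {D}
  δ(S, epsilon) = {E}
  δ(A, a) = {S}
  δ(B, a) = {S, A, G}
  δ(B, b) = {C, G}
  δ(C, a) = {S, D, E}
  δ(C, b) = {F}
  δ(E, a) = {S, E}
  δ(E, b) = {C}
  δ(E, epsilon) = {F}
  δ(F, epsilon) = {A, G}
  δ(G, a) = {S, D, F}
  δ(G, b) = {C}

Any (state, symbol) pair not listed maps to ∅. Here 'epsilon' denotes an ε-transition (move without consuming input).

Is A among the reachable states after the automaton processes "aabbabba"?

Yes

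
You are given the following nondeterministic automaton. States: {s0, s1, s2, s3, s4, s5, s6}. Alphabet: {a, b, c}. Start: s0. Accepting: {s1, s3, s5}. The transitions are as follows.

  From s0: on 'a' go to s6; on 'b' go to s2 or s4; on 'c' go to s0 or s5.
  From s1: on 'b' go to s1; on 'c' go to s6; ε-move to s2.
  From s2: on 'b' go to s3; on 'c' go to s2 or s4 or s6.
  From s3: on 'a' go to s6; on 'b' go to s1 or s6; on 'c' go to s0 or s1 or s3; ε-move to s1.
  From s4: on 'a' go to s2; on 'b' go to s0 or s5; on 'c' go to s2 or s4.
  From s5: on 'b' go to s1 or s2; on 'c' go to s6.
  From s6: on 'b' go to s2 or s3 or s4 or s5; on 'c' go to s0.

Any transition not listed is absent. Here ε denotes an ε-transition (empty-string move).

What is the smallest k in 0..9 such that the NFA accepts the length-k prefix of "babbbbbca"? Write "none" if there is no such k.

3

Start in {s0}.
Read 'b': s0→{s2, s4}; now {s2, s4}.
Read 'a': s2→∅, s4→{s2}; now {s2}.
Read 'b': s2→{s3}; union {s3}; ε-closure = {s1, s2, s3}.
None of the earlier sets intersect F, but {s1, s2, s3} does.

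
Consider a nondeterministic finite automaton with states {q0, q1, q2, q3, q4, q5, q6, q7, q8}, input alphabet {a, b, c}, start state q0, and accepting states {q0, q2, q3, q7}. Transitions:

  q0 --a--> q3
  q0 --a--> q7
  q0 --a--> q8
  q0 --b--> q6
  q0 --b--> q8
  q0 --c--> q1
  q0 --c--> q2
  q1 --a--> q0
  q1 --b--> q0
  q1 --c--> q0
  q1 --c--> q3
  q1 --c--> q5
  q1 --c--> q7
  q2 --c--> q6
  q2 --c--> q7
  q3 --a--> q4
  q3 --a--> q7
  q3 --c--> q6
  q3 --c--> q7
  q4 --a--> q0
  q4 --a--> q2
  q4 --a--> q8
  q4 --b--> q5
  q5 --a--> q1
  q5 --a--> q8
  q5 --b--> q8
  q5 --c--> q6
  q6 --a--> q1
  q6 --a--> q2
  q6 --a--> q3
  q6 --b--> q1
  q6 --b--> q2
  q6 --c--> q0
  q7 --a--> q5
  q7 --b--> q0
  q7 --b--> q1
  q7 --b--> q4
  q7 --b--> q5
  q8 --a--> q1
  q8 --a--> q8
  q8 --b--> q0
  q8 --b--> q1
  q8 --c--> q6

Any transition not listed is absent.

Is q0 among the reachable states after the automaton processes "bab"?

Start in {q0}.
Read 'b': {q0} → {q6, q8}.
Read 'a': {q6, q8} → {q1, q2, q3, q8}.
Read 'b': {q1, q2, q3, q8} → {q0, q1}.
State q0 is in {q0, q1}.

Yes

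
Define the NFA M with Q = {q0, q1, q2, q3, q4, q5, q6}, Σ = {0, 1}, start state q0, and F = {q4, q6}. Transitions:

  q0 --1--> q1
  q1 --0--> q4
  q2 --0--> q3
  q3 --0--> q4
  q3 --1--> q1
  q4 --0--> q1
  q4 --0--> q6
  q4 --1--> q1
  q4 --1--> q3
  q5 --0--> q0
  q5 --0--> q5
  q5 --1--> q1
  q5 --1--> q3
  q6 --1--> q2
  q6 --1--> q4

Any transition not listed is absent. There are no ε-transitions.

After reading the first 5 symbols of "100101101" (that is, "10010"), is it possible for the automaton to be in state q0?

No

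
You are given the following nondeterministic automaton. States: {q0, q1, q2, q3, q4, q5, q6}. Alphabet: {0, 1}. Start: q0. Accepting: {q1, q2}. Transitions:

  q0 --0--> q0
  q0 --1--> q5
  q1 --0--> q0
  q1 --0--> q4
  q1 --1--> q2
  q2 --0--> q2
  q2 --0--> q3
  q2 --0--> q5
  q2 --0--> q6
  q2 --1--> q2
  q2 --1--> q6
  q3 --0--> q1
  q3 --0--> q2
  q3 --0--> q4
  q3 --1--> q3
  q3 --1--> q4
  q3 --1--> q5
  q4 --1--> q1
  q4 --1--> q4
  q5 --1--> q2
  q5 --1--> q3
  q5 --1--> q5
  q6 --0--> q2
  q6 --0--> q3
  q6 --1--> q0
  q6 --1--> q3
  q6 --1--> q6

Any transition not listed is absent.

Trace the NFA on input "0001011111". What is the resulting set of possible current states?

∅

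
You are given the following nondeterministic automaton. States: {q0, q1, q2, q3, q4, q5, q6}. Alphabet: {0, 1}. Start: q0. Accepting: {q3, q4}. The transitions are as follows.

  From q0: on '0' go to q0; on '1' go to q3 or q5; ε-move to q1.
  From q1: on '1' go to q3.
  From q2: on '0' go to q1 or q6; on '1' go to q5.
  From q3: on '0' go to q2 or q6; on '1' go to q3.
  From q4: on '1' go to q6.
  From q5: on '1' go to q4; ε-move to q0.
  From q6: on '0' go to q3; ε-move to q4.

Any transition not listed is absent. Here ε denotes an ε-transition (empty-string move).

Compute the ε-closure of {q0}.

{q0, q1}

Begin with {q0}.
ε-move q0 → q1; add q1.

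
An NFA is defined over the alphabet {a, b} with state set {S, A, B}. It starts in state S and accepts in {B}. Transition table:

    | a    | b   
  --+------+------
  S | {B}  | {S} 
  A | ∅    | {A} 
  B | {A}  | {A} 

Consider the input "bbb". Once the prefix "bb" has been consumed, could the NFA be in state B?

Start in {S}.
Read 'b': {S} → {S}.
Read 'b': {S} → {S}.
State B is not in {S}.

No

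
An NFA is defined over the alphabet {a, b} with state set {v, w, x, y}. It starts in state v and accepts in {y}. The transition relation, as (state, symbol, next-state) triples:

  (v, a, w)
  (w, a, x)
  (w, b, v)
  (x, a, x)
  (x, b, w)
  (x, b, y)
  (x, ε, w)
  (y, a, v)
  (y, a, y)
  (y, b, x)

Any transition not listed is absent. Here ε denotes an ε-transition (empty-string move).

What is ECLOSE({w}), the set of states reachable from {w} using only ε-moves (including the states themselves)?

Begin with {w}.
No ε-moves leave this set, so the closure equals the set itself.

{w}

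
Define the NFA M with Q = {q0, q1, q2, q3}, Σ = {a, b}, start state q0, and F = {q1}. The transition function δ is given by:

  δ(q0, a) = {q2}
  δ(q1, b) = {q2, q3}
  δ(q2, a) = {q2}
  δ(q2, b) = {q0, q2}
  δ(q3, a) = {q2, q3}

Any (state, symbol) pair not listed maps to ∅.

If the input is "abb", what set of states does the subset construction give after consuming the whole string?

{q0, q2}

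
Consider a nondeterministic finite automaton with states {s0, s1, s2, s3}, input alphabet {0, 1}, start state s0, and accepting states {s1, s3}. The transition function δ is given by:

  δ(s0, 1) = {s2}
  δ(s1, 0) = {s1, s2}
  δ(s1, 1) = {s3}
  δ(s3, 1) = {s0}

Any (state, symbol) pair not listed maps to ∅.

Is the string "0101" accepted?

No

Start in {s0}.
Read '0': s0→∅; now ∅.
The set is empty and remains empty for the remaining 3 symbols.
The final set ∅ contains no accepting state.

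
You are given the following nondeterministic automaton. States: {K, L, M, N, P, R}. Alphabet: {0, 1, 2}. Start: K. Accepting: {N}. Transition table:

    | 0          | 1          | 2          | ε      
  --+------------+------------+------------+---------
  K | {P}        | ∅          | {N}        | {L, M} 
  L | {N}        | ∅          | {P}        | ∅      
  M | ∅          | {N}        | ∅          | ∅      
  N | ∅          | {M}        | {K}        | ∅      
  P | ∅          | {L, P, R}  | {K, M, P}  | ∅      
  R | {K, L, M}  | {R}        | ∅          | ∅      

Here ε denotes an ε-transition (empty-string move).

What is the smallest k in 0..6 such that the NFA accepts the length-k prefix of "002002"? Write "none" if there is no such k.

Start: ε-closure({K}) = {K, L, M}.
Read '0': K→{P}, L→{N}, M→∅; now {N, P}.
None of the earlier sets intersect F, but {N, P} does.

1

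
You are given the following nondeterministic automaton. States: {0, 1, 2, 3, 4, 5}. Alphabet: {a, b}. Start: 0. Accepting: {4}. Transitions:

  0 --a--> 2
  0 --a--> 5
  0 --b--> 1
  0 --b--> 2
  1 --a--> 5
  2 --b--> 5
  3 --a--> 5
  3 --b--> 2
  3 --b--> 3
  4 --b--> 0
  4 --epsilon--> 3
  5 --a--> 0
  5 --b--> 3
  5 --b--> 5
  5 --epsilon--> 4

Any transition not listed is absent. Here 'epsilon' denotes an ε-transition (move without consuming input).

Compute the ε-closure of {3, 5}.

{3, 4, 5}

Begin with {3, 5}.
ε-move 5 → 4; add 4.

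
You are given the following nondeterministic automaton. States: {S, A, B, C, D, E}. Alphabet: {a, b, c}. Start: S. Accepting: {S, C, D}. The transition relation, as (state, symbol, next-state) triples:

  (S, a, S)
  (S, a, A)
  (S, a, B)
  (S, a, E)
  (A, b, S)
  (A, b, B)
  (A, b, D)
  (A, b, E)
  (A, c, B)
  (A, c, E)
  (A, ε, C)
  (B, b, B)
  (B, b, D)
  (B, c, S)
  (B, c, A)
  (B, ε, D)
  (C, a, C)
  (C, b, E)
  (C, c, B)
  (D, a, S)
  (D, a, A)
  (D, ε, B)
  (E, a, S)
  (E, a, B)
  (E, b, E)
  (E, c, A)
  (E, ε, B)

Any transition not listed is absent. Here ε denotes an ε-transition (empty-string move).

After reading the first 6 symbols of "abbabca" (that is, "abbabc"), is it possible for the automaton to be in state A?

Start in {S}.
Read 'a': S→{S, A, B, E}; union {S, A, B, E}; ε-closure = {S, A, B, C, D, E}.
Read 'b': S→∅, A→{S, B, D, E}, B→{B, D}, C→{E}, D→∅, E→{E}; now {S, B, D, E}.
Read 'b': S→∅, B→{B, D}, D→∅, E→{E}; now {B, D, E}.
Read 'a': B→∅, D→{S, A}, E→{S, B}; union {S, A, B}; ε-closure = {S, A, B, C, D}.
Read 'b': S→∅, A→{S, B, D, E}, B→{B, D}, C→{E}, D→∅; now {S, B, D, E}.
Read 'c': S→∅, B→{S, A}, D→∅, E→{A}; union {S, A}; ε-closure = {S, A, C}.
State A is in {S, A, C}.

Yes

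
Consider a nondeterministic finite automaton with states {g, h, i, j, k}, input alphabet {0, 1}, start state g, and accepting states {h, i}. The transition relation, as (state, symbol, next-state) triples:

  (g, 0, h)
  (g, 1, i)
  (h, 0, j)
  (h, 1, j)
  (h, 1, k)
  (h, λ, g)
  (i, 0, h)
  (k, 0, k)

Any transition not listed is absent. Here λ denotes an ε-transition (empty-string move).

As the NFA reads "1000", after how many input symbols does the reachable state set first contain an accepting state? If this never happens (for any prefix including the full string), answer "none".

Start in {g}.
Read '1': {g} → {i}.
None of the earlier sets intersect F, but {i} does.

1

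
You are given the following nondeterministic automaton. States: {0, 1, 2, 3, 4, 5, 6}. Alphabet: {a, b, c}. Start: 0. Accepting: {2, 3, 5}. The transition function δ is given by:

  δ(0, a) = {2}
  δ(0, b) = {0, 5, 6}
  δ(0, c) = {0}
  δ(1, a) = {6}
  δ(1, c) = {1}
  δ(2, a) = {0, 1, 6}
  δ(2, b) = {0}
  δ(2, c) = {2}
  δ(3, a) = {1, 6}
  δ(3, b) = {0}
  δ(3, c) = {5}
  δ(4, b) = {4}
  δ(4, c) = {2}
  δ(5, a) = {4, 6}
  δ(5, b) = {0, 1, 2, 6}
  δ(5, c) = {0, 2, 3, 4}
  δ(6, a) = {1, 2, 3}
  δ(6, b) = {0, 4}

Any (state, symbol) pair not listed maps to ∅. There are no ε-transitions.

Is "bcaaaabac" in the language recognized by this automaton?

Start in {0}.
Read 'b': 0→{0, 5, 6}; now {0, 5, 6}.
Read 'c': 0→{0}, 5→{0, 2, 3, 4}, 6→∅; now {0, 2, 3, 4}.
Read 'a': 0→{2}, 2→{0, 1, 6}, 3→{1, 6}, 4→∅; now {0, 1, 2, 6}.
Read 'a': 0→{2}, 1→{6}, 2→{0, 1, 6}, 6→{1, 2, 3}; now {0, 1, 2, 3, 6}.
Read 'a': 0→{2}, 1→{6}, 2→{0, 1, 6}, 3→{1, 6}, 6→{1, 2, 3}; now {0, 1, 2, 3, 6}.
Read 'a': 0→{2}, 1→{6}, 2→{0, 1, 6}, 3→{1, 6}, 6→{1, 2, 3}; now {0, 1, 2, 3, 6}.
Read 'b': 0→{0, 5, 6}, 1→∅, 2→{0}, 3→{0}, 6→{0, 4}; now {0, 4, 5, 6}.
Read 'a': 0→{2}, 4→∅, 5→{4, 6}, 6→{1, 2, 3}; now {1, 2, 3, 4, 6}.
Read 'c': 1→{1}, 2→{2}, 3→{5}, 4→{2}, 6→∅; now {1, 2, 5}.
The final set {1, 2, 5} contains the accepting states 2, 5.

Yes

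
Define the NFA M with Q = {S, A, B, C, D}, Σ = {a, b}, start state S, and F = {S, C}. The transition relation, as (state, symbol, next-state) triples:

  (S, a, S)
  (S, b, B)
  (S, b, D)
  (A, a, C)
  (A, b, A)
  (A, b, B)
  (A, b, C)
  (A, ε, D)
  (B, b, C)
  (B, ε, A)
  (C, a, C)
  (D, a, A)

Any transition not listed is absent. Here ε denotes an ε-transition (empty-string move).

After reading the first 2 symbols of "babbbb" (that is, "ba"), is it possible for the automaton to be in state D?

Start in {S}.
Read 'b': S→{B, D}; union {B, D}; ε-closure = {A, B, D}.
Read 'a': A→{C}, B→∅, D→{A}; union {A, C}; ε-closure = {A, C, D}.
State D is in {A, C, D}.

Yes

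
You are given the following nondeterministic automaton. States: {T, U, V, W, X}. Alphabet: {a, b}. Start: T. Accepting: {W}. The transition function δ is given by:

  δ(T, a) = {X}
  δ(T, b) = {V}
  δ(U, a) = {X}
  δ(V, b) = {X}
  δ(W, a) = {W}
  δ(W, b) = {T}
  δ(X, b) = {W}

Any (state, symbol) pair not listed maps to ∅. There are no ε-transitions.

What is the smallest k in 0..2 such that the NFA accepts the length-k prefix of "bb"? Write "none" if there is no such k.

none

Start in {T}.
Read 'b': T→{V}; now {V}.
Read 'b': V→{X}; now {X}.
No reachable set along the way intersects F.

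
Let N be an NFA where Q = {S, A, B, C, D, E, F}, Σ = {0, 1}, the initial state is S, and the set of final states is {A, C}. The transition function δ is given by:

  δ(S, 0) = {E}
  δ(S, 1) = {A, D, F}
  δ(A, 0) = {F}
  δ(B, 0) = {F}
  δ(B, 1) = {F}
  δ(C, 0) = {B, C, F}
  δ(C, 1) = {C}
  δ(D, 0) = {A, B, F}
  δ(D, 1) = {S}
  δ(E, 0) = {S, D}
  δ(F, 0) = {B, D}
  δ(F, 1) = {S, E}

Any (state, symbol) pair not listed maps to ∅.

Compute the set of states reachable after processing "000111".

Start in {S}.
Read '0': S→{E}; now {E}.
Read '0': E→{S, D}; now {S, D}.
Read '0': S→{E}, D→{A, B, F}; now {A, B, E, F}.
Read '1': A→∅, B→{F}, E→∅, F→{S, E}; now {S, E, F}.
Read '1': S→{A, D, F}, E→∅, F→{S, E}; now {S, A, D, E, F}.
Read '1': S→{A, D, F}, A→∅, D→{S}, E→∅, F→{S, E}; now {S, A, D, E, F}.

{S, A, D, E, F}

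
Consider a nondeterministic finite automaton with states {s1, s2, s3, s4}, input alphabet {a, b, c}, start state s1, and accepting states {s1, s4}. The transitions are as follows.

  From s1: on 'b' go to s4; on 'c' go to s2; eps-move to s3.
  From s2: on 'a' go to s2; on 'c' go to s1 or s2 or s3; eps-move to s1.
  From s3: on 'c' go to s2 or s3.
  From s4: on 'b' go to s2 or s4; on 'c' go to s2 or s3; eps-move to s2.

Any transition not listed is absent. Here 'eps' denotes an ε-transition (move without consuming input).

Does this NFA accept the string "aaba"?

Start: ε-closure({s1}) = {s1, s3}.
Read 'a': s1→∅, s3→∅; now ∅.
The set is empty and remains empty for the remaining 3 symbols.
The final set ∅ contains no accepting state.

No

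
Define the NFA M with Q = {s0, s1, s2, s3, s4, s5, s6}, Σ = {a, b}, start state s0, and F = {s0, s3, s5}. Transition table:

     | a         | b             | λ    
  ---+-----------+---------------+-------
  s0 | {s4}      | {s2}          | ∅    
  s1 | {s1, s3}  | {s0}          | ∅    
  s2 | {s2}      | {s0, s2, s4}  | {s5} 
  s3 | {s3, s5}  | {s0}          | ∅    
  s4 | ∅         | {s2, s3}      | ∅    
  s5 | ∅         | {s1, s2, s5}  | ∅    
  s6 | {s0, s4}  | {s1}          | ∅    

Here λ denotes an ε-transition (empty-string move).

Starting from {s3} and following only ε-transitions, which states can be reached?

Begin with {s3}.
No ε-moves leave this set, so the closure equals the set itself.

{s3}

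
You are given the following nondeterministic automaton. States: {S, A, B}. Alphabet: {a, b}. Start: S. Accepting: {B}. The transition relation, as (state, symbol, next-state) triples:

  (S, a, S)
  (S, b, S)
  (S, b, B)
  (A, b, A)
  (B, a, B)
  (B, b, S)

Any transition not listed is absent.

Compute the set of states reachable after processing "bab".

Start in {S}.
Read 'b': S→{S, B}; now {S, B}.
Read 'a': S→{S}, B→{B}; now {S, B}.
Read 'b': S→{S, B}, B→{S}; now {S, B}.

{S, B}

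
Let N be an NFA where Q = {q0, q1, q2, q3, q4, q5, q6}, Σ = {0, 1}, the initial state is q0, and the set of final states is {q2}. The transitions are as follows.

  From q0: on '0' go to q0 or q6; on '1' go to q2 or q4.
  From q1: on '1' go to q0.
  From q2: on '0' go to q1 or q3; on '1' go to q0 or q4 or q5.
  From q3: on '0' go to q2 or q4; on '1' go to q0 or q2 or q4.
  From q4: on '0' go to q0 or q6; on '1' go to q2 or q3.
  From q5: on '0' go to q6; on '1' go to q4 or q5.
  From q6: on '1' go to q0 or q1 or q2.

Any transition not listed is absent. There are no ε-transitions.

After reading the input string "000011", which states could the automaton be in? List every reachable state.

{q0, q2, q3, q4, q5}

Start in {q0}.
Read '0': q0→{q0, q6}; now {q0, q6}.
Read '0': q0→{q0, q6}, q6→∅; now {q0, q6}.
Read '0': q0→{q0, q6}, q6→∅; now {q0, q6}.
Read '0': q0→{q0, q6}, q6→∅; now {q0, q6}.
Read '1': q0→{q2, q4}, q6→{q0, q1, q2}; now {q0, q1, q2, q4}.
Read '1': q0→{q2, q4}, q1→{q0}, q2→{q0, q4, q5}, q4→{q2, q3}; now {q0, q2, q3, q4, q5}.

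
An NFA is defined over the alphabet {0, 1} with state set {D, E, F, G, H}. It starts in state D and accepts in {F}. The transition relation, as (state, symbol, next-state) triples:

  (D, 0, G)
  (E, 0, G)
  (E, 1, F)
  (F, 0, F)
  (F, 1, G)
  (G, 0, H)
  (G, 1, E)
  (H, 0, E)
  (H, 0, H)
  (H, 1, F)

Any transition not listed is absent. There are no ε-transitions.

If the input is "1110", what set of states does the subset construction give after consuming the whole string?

Start in {D}.
Read '1': {D} → ∅.
The set is empty and remains empty for the remaining 3 symbols.

∅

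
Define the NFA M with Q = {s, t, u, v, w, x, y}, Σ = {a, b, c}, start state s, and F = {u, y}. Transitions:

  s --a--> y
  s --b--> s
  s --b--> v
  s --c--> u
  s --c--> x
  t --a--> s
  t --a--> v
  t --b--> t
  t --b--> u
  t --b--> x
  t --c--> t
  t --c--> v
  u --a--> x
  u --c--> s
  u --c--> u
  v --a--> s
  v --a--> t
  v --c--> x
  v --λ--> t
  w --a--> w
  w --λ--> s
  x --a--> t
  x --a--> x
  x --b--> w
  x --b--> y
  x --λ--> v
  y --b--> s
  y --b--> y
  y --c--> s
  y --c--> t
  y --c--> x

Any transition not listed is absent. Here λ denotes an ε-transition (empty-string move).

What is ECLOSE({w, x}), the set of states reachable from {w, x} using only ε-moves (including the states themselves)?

Begin with {w, x}.
ε-move x → v; add v.
ε-move v → t; add t.
ε-move w → s; add s.

{s, t, v, w, x}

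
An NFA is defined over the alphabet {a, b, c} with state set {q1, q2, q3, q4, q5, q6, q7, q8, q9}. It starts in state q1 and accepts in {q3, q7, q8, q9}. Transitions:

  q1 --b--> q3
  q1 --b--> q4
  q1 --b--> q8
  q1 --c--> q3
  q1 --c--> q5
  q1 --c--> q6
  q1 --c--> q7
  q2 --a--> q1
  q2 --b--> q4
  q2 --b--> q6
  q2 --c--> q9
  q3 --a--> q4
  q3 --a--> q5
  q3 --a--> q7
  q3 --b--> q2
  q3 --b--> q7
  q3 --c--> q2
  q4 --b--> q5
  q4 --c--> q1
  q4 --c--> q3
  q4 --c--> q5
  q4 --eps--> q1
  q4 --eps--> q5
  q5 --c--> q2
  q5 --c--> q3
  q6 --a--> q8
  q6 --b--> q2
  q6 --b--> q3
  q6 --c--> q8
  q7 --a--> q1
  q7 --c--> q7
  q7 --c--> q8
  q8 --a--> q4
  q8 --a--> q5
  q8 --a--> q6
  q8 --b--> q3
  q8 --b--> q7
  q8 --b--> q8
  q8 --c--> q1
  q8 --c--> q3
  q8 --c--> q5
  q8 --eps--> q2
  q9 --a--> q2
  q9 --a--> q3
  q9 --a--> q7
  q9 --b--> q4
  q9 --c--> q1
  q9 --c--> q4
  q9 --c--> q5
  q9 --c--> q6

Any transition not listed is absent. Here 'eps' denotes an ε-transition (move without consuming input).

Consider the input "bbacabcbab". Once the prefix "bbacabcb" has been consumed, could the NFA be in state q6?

Yes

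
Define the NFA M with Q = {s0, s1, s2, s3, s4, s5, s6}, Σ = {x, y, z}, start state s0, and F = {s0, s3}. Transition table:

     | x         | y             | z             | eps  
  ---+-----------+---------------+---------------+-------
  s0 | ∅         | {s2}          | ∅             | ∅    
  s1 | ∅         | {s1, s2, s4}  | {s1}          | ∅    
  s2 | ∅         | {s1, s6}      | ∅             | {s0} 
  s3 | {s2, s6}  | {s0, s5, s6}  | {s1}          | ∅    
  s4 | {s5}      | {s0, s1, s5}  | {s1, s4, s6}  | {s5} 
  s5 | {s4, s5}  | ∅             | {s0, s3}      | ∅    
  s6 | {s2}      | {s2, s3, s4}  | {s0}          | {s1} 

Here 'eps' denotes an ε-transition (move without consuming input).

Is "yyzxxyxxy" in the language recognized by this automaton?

No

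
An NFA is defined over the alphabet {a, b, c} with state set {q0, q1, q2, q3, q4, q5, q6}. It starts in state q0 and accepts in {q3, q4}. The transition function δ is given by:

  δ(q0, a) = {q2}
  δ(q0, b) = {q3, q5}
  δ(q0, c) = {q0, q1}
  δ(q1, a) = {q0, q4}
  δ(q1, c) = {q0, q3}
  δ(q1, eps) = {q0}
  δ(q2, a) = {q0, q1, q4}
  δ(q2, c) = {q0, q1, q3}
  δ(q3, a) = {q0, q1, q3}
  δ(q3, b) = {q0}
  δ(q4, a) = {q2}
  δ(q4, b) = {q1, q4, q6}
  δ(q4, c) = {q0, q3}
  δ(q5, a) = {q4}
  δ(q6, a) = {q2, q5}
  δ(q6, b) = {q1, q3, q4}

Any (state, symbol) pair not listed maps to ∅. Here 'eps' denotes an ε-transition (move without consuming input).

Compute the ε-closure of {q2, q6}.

Begin with {q2, q6}.
No ε-moves leave this set, so the closure equals the set itself.

{q2, q6}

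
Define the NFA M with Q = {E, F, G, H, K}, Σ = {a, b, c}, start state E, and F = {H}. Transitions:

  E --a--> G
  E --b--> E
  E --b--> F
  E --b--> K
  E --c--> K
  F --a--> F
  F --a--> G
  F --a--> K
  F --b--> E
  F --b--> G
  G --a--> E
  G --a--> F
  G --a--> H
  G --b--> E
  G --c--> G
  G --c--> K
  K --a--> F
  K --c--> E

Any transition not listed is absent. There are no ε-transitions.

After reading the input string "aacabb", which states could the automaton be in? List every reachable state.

{E, F, K}

Start in {E}.
Read 'a': {E} → {G}.
Read 'a': {G} → {E, F, H}.
Read 'c': {E, F, H} → {K}.
Read 'a': {K} → {F}.
Read 'b': {F} → {E, G}.
Read 'b': {E, G} → {E, F, K}.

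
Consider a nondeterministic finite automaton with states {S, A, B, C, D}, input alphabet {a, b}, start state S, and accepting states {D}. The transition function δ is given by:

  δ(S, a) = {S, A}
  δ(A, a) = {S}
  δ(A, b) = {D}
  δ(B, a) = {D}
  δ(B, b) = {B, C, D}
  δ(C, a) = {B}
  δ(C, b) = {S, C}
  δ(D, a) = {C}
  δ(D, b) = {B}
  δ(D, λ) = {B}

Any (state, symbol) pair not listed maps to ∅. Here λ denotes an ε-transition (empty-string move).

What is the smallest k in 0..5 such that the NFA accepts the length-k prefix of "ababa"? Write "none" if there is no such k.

Start in {S}.
Read 'a': S→{S, A}; now {S, A}.
Read 'b': S→∅, A→{D}; union {D}; ε-closure = {B, D}.
None of the earlier sets intersect F, but {B, D} does.

2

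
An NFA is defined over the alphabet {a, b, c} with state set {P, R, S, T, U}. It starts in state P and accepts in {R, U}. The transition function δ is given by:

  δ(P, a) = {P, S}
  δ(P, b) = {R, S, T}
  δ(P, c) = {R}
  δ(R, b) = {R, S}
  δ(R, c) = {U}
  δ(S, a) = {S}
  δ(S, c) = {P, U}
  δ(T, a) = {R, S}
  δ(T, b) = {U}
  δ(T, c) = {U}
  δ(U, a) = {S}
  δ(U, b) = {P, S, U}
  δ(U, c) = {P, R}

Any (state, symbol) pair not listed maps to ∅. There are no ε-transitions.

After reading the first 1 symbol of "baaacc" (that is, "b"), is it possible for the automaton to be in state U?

No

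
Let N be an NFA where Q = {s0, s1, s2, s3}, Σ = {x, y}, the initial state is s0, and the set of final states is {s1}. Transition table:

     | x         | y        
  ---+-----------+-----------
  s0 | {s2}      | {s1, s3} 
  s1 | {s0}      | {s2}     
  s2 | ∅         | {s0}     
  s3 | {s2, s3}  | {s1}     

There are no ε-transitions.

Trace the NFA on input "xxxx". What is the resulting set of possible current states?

∅

Start in {s0}.
Read 'x': s0→{s2}; now {s2}.
Read 'x': s2→∅; now ∅.
The set is empty and remains empty for the remaining 2 symbols.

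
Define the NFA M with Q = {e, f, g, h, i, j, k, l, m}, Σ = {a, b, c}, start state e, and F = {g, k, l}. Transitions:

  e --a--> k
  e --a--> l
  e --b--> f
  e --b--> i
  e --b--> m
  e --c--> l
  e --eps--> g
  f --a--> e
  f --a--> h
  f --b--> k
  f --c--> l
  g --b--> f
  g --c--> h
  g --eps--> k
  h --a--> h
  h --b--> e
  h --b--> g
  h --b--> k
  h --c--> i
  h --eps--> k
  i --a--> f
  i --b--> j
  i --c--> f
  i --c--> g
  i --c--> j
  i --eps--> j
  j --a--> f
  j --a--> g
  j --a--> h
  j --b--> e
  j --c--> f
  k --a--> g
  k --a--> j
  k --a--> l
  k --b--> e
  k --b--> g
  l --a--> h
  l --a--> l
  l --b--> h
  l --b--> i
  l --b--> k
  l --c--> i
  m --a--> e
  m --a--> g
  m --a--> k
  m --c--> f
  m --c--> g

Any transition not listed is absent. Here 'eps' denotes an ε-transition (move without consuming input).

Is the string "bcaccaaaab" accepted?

Start: ε-closure({e}) = {e, g, k}.
Read 'b': {e, g, k} → {e, f, g, i, j, k, m}.
Read 'c': {e, f, g, i, j, k, m} → {f, g, h, j, k, l}.
Read 'a': {f, g, h, j, k, l} → {e, f, g, h, j, k, l}.
Read 'c': {e, f, g, h, j, k, l} → {f, h, i, j, k, l}.
Read 'c': {f, h, i, j, k, l} → {f, g, i, j, k, l}.
Read 'a': {f, g, i, j, k, l} → {e, f, g, h, j, k, l}.
Read 'a': {e, f, g, h, j, k, l} → {e, f, g, h, j, k, l}.
Read 'a': {e, f, g, h, j, k, l} → {e, f, g, h, j, k, l}.
Read 'a': {e, f, g, h, j, k, l} → {e, f, g, h, j, k, l}.
Read 'b': {e, f, g, h, j, k, l} → {e, f, g, h, i, j, k, m}.
The final set {e, f, g, h, i, j, k, m} contains the accepting states g, k.

Yes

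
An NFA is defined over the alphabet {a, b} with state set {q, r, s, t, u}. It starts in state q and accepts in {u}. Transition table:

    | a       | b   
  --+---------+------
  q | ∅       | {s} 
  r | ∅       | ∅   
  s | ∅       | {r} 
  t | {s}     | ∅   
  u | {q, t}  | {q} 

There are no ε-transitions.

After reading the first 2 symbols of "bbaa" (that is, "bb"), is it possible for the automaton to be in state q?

Start in {q}.
Read 'b': {q} → {s}.
Read 'b': {s} → {r}.
State q is not in {r}.

No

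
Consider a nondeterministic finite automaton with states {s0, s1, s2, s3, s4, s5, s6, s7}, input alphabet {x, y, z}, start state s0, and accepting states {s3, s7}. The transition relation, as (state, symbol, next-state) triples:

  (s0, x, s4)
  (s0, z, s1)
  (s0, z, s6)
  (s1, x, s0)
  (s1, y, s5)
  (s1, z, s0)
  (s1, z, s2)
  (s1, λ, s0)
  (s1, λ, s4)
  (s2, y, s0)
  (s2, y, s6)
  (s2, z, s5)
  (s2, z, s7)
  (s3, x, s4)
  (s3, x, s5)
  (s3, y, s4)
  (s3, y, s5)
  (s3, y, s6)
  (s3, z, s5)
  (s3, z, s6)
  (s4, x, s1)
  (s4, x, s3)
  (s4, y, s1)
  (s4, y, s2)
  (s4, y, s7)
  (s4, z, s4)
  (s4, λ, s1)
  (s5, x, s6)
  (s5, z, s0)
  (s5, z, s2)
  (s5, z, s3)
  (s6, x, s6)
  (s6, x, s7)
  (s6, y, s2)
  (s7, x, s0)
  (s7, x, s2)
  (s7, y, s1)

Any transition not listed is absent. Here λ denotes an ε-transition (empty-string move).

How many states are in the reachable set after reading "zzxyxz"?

Start in {s0}.
Read 'z': s0→{s1, s6}; union {s1, s6}; ε-closure = {s0, s1, s4, s6}.
Read 'z': s0→{s1, s6}, s1→{s0, s2}, s4→{s4}, s6→∅; now {s0, s1, s2, s4, s6}.
Read 'x': s0→{s4}, s1→{s0}, s2→∅, s4→{s1, s3}, s6→{s6, s7}; now {s0, s1, s3, s4, s6, s7}.
Read 'y': s0→∅, s1→{s5}, s3→{s4, s5, s6}, s4→{s1, s2, s7}, s6→{s2}, s7→{s1}; union {s1, s2, s4, s5, s6, s7}; ε-closure = {s0, s1, s2, s4, s5, s6, s7}.
Read 'x': s0→{s4}, s1→{s0}, s2→∅, s4→{s1, s3}, s5→{s6}, s6→{s6, s7}, s7→{s0, s2}; now {s0, s1, s2, s3, s4, s6, s7}.
Read 'z': s0→{s1, s6}, s1→{s0, s2}, s2→{s5, s7}, s3→{s5, s6}, s4→{s4}, s6→∅, s7→∅; now {s0, s1, s2, s4, s5, s6, s7}.
That set has 7 states.

7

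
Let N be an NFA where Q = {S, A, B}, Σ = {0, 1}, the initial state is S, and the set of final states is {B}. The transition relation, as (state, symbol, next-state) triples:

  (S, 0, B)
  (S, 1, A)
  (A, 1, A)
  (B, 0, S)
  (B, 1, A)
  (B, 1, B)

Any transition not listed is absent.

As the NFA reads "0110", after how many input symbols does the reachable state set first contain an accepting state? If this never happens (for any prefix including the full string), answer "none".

1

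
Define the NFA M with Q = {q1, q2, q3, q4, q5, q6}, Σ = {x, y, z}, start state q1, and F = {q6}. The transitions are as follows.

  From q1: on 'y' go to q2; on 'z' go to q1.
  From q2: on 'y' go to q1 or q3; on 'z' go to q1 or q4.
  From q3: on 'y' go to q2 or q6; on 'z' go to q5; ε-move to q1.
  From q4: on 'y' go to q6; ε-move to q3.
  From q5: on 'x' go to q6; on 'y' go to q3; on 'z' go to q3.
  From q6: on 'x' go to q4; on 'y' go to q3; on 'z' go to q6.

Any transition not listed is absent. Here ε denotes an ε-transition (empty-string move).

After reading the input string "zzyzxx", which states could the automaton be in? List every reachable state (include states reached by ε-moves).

∅

Start in {q1}.
Read 'z': q1→{q1}; now {q1}.
Read 'z': q1→{q1}; now {q1}.
Read 'y': q1→{q2}; now {q2}.
Read 'z': q2→{q1, q4}; union {q1, q4}; ε-closure = {q1, q3, q4}.
Read 'x': q1→∅, q3→∅, q4→∅; now ∅.
The set is empty and remains empty for the remaining 1 symbol.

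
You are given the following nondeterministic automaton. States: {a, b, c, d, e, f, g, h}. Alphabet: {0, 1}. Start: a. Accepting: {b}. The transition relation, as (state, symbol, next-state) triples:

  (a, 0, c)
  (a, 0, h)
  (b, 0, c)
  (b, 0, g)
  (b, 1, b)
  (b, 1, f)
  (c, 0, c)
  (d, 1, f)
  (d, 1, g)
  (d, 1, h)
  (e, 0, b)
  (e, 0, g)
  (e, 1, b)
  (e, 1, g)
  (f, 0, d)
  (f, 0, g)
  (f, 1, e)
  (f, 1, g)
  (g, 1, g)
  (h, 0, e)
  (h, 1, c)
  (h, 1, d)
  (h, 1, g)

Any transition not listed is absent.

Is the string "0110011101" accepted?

Yes

Start in {a}.
Read '0': a→{c, h}; now {c, h}.
Read '1': c→∅, h→{c, d, g}; now {c, d, g}.
Read '1': c→∅, d→{f, g, h}, g→{g}; now {f, g, h}.
Read '0': f→{d, g}, g→∅, h→{e}; now {d, e, g}.
Read '0': d→∅, e→{b, g}, g→∅; now {b, g}.
Read '1': b→{b, f}, g→{g}; now {b, f, g}.
Read '1': b→{b, f}, f→{e, g}, g→{g}; now {b, e, f, g}.
Read '1': b→{b, f}, e→{b, g}, f→{e, g}, g→{g}; now {b, e, f, g}.
Read '0': b→{c, g}, e→{b, g}, f→{d, g}, g→∅; now {b, c, d, g}.
Read '1': b→{b, f}, c→∅, d→{f, g, h}, g→{g}; now {b, f, g, h}.
The final set {b, f, g, h} contains the accepting state b.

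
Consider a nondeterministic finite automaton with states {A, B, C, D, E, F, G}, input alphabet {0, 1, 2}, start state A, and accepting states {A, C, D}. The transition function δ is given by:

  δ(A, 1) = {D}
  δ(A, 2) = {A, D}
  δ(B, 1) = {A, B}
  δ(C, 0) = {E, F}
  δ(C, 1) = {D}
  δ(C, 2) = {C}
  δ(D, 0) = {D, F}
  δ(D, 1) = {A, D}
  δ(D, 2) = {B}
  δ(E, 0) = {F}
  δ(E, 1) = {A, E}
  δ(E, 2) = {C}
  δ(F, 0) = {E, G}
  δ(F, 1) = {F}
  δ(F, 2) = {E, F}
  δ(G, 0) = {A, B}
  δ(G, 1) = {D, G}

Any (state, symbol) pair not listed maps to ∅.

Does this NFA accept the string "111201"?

Yes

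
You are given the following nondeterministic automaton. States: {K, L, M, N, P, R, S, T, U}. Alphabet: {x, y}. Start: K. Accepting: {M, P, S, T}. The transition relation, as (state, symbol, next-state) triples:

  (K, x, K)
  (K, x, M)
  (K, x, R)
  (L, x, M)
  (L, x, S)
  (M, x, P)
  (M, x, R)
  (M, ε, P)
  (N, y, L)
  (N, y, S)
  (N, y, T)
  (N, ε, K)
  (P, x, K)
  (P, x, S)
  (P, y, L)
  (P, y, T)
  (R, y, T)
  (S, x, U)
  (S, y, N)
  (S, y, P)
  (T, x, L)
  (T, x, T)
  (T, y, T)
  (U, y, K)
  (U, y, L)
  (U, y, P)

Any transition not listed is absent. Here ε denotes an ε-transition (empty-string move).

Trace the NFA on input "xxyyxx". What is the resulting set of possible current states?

{K, L, M, P, R, S, T, U}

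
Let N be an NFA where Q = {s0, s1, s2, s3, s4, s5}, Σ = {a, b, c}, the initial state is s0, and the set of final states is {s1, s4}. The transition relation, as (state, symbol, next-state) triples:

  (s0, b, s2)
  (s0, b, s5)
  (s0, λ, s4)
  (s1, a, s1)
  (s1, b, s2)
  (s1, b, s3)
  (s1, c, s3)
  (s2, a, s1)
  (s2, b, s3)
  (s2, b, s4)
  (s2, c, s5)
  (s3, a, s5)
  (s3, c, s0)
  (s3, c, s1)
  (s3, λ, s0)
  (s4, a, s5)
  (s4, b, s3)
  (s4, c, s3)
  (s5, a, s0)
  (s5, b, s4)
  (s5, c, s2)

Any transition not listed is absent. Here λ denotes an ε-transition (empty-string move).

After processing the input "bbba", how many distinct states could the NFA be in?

Start: ε-closure({s0}) = {s0, s4}.
Read 'b': s0→{s2, s5}, s4→{s3}; union {s2, s3, s5}; ε-closure = {s0, s2, s3, s4, s5}.
Read 'b': s0→{s2, s5}, s2→{s3, s4}, s3→∅, s4→{s3}, s5→{s4}; union {s2, s3, s4, s5}; ε-closure = {s0, s2, s3, s4, s5}.
Read 'b': s0→{s2, s5}, s2→{s3, s4}, s3→∅, s4→{s3}, s5→{s4}; union {s2, s3, s4, s5}; ε-closure = {s0, s2, s3, s4, s5}.
Read 'a': s0→∅, s2→{s1}, s3→{s5}, s4→{s5}, s5→{s0}; union {s0, s1, s5}; ε-closure = {s0, s1, s4, s5}.
That set has 4 states.

4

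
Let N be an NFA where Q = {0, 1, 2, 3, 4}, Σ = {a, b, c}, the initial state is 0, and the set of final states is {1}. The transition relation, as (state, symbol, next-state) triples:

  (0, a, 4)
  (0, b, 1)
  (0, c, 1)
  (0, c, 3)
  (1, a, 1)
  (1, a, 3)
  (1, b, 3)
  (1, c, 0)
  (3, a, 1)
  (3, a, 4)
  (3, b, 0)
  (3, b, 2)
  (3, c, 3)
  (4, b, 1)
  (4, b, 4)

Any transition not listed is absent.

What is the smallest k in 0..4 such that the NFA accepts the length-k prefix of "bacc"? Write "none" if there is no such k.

Start in {0}.
Read 'b': {0} → {1}.
None of the earlier sets intersect F, but {1} does.

1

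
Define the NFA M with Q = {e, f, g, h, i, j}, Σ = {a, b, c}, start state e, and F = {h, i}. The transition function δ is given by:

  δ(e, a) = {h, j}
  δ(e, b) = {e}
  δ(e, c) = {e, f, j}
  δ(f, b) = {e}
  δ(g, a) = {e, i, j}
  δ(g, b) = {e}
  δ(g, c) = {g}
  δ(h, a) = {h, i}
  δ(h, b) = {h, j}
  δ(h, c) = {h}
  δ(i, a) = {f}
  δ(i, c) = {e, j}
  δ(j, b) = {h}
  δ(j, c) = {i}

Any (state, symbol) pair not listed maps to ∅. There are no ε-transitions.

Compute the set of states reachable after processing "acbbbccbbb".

{e, h, j}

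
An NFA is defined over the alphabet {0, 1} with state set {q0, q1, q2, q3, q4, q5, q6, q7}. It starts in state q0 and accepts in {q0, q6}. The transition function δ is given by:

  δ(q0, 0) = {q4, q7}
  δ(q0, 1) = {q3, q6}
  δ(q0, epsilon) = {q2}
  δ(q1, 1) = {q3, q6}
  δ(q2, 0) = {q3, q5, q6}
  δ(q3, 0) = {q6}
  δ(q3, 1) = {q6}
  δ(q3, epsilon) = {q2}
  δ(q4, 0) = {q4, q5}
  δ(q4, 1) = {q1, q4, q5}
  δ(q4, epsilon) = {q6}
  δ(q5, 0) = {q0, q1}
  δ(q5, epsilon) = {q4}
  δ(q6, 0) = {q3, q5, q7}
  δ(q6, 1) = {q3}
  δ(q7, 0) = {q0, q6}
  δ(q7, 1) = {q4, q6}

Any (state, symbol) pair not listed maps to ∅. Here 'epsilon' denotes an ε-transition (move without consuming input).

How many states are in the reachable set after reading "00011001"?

Start: ε-closure({q0}) = {q0, q2}.
Read '0': q0→{q4, q7}, q2→{q3, q5, q6}; union {q3, q4, q5, q6, q7}; ε-closure = {q2, q3, q4, q5, q6, q7}.
Read '0': q2→{q3, q5, q6}, q3→{q6}, q4→{q4, q5}, q5→{q0, q1}, q6→{q3, q5, q7}, q7→{q0, q6}; union {q0, q1, q3, q4, q5, q6, q7}; ε-closure = {q0, q1, q2, q3, q4, q5, q6, q7}.
Read '0': q0→{q4, q7}, q1→∅, q2→{q3, q5, q6}, q3→{q6}, q4→{q4, q5}, q5→{q0, q1}, q6→{q3, q5, q7}, q7→{q0, q6}; union {q0, q1, q3, q4, q5, q6, q7}; ε-closure = {q0, q1, q2, q3, q4, q5, q6, q7}.
Read '1': q0→{q3, q6}, q1→{q3, q6}, q2→∅, q3→{q6}, q4→{q1, q4, q5}, q5→∅, q6→{q3}, q7→{q4, q6}; union {q1, q3, q4, q5, q6}; ε-closure = {q1, q2, q3, q4, q5, q6}.
Read '1': q1→{q3, q6}, q2→∅, q3→{q6}, q4→{q1, q4, q5}, q5→∅, q6→{q3}; union {q1, q3, q4, q5, q6}; ε-closure = {q1, q2, q3, q4, q5, q6}.
Read '0': q1→∅, q2→{q3, q5, q6}, q3→{q6}, q4→{q4, q5}, q5→{q0, q1}, q6→{q3, q5, q7}; union {q0, q1, q3, q4, q5, q6, q7}; ε-closure = {q0, q1, q2, q3, q4, q5, q6, q7}.
Read '0': q0→{q4, q7}, q1→∅, q2→{q3, q5, q6}, q3→{q6}, q4→{q4, q5}, q5→{q0, q1}, q6→{q3, q5, q7}, q7→{q0, q6}; union {q0, q1, q3, q4, q5, q6, q7}; ε-closure = {q0, q1, q2, q3, q4, q5, q6, q7}.
Read '1': q0→{q3, q6}, q1→{q3, q6}, q2→∅, q3→{q6}, q4→{q1, q4, q5}, q5→∅, q6→{q3}, q7→{q4, q6}; union {q1, q3, q4, q5, q6}; ε-closure = {q1, q2, q3, q4, q5, q6}.
That set has 6 states.

6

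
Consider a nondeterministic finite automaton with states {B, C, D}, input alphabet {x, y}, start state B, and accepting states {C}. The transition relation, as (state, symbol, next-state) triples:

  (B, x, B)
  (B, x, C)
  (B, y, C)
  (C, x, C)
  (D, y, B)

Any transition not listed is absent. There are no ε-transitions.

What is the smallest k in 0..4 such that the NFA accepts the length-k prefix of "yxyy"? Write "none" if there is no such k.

1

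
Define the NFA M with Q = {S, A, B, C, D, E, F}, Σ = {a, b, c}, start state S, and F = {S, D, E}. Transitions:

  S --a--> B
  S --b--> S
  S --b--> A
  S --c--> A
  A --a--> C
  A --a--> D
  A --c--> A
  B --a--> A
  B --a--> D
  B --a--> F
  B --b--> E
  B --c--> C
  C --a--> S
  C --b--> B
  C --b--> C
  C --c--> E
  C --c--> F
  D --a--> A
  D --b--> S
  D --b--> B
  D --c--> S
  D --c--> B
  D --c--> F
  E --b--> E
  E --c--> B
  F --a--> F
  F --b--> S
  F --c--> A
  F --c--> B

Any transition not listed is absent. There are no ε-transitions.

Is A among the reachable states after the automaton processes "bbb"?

Yes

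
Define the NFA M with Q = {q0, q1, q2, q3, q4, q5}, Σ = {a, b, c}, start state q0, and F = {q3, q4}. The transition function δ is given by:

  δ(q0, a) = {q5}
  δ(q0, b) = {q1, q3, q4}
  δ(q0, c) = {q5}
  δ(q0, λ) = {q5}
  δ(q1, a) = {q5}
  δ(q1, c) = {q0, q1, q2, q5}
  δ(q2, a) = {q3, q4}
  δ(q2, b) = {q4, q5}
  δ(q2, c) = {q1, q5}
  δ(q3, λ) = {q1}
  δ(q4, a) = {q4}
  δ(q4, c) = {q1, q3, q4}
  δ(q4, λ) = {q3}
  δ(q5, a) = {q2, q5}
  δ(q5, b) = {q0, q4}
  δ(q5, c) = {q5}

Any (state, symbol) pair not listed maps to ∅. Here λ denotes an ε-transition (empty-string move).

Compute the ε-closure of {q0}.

Begin with {q0}.
ε-move q0 → q5; add q5.

{q0, q5}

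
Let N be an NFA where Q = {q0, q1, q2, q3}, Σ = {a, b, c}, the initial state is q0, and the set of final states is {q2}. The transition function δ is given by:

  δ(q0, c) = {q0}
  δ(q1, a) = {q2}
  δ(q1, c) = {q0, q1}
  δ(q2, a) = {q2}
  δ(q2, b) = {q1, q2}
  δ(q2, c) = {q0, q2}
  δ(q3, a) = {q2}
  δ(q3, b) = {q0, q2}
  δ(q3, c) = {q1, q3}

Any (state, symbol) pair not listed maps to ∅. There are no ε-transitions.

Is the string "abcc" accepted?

Start in {q0}.
Read 'a': q0→∅; now ∅.
The set is empty and remains empty for the remaining 3 symbols.
The final set ∅ contains no accepting state.

No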